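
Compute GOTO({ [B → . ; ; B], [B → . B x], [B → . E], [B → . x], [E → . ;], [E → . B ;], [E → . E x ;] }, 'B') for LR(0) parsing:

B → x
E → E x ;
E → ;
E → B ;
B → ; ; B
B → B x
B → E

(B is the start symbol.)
GOTO(I, 'B') = CLOSURE({ [A → αX.β] : [A → α.Xβ] ∈ I, X = 'B' })

Items with dot before 'B', with the dot advanced:
  [B → . B x] → [B → B . x]
  [E → . B ;] → [E → B . ;]
Closure adds nothing (no advanced item has the dot before a non-terminal).

GOTO = { [B → B . x], [E → B . ;] }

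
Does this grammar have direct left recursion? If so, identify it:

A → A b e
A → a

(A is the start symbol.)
Yes, A is left-recursive

Direct left recursion occurs when N → N α for some non-terminal N (the right-hand side begins with the left-hand side itself).

A → A b e: LEFT RECURSIVE (starts with A)
A → a: starts with a

The grammar has direct left recursion on: A.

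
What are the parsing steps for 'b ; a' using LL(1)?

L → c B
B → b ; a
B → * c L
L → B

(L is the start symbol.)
Stack is shown with the top on the left.

Stack    Input    Action
------------------------
L $      b ; a $  output L → B
B $      b ; a $  output B → b ; a
b ; a $  b ; a $  match 'b'
; a $    ; a $    match ';'
a $      a $      match 'a'
$        $        accept

The string is accepted.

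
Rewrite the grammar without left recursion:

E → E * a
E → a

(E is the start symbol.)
E is directly left-recursive. The standard transformation for
  A → A α₁ | ... | A α_m | β₁ | ... | β_n
is
  A  → β₁ A' | ... | β_n A'
  A' → α₁ A' | ... | α_m A' | ε

E → a becomes E → a E'
E → E * a becomes E' → * a E'
Add E' → ε

Resulting grammar:
E → a E'
E' → * a E'
E' → ε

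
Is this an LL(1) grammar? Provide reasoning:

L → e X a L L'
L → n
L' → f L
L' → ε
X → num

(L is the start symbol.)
A grammar is LL(1) if for each non-terminal N with multiple productions, the predict sets of those productions are pairwise disjoint, where PREDICT(N → α) = (FIRST(α) \ {ε}) ∪ (FOLLOW(N) if α ⇒* ε).

Relevant sets:
  FOLLOW(L') = { $, 'f' }

For L:
  PREDICT(L → e X a L L') = { 'e' }
  PREDICT(L → n) = { 'n' }
For L':
  PREDICT(L' → f L) = { 'f' }
  PREDICT(L' → ε) = { $, 'f' }
X has a single production, so nothing to check there.

Conflict found: Predict set conflict for L': { 'f' }
The grammar is NOT LL(1).

Answer: No. Predict set conflict for L': { 'f' }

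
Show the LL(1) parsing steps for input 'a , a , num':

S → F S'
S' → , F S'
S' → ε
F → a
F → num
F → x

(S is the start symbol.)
LL(1) parsing maintains a stack (initially the start symbol over $) and the input. At each step: if the stack top is a terminal, match it against the current input token; if it is a non-terminal N, replace it with the RHS of M[N, lookahead] (the unique production whose predict set contains the lookahead).

Stack is shown with the top on the left.

Stack     Input          Action
-------------------------------
S $       a , a , num $  output S → F S'
F S' $    a , a , num $  output F → a
a S' $    a , a , num $  match 'a'
S' $      , a , num $    output S' → , F S'
, F S' $  , a , num $    match ','
F S' $    a , num $      output F → a
a S' $    a , num $      match 'a'
S' $      , num $        output S' → , F S'
, F S' $  , num $        match ','
F S' $    num $          output F → num
num S' $  num $          match 'num'
S' $      $              output S' → ε
$         $              accept

The string is accepted.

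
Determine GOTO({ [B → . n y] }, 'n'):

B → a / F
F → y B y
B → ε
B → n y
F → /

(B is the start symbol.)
{ [B → n . y] }

GOTO(I, 'n') = CLOSURE({ [A → αX.β] : [A → α.Xβ] ∈ I, X = 'n' })

Items with dot before 'n', with the dot advanced:
  [B → . n y] → [B → n . y]
Closure adds nothing (no advanced item has the dot before a non-terminal).

GOTO = { [B → n . y] }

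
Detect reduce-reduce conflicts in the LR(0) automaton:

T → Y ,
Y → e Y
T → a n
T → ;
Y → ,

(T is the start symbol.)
No reduce-reduce conflicts

Augment with T' → T and build the canonical LR(0) collection (I0 = CLOSURE({[T' → . T]}), then GOTO on every symbol after a dot until no new states appear). It has 10 states:
  I0: { [T → . ;], [T → . Y ,], [T → . a n], [T' → . T], [Y → . ,], [Y → . e Y] }  — shift
  I1: { [Y → , .] }  — reduce
  I2: { [T → ; .] }  — reduce
  I3: { [T' → T .] }  — accept
  I4: { [T → Y . ,] }  — shift
  I5: { [T → a . n] }  — shift
  I6: { [Y → . ,], [Y → . e Y], [Y → e . Y] }  — shift
  I7: { [Y → e Y .] }  — reduce
  I8: { [T → a n .] }  — reduce
  I9: { [T → Y , .] }  — reduce

No state contains more than one complete item.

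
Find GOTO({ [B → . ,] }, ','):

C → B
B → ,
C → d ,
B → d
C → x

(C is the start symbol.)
{ [B → , .] }

GOTO(I, ',') = CLOSURE({ [A → αX.β] : [A → α.Xβ] ∈ I, X = ',' })

Items with dot before ',', with the dot advanced:
  [B → . ,] → [B → , .]
Closure adds nothing (no advanced item has the dot before a non-terminal).

GOTO = { [B → , .] }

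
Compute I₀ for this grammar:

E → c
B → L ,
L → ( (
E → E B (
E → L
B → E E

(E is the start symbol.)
{ [E → . E B (], [E → . L], [E → . c], [E' → . E], [L → . ( (] }

First, augment the grammar with E' → E
I₀ = CLOSURE({ [E' → . E] }):
  [E' → . E] has the dot before E: add [E → . c], [E → . E B (], [E → . L]
  [E → . L] has the dot before L: add [L → . ( (]
No further items can be added.

I₀ = { [E → . E B (], [E → . L], [E → . c], [E' → . E], [L → . ( (] }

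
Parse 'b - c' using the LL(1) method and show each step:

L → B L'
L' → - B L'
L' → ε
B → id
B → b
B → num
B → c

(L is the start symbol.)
LL(1) parsing maintains a stack (initially the start symbol over $) and the input. At each step: if the stack top is a terminal, match it against the current input token; if it is a non-terminal N, replace it with the RHS of M[N, lookahead] (the unique production whose predict set contains the lookahead).

Stack is shown with the top on the left.

Stack     Input    Action
-------------------------
L $       b - c $  output L → B L'
B L' $    b - c $  output B → b
b L' $    b - c $  match 'b'
L' $      - c $    output L' → - B L'
- B L' $  - c $    match '-'
B L' $    c $      output B → c
c L' $    c $      match 'c'
L' $      $        output L' → ε
$         $        accept

The string is accepted.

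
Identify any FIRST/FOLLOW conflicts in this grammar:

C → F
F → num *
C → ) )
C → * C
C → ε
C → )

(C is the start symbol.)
No FIRST/FOLLOW conflicts.

A FIRST/FOLLOW conflict occurs when a non-terminal N has a nullable alternative N → β (β ⇒* ε) and another alternative N → α with FIRST(α) ∩ FOLLOW(N) ≠ ∅: on such a lookahead the parser cannot decide between expanding α and letting N vanish via β.

Nullable non-terminals: C.
FIRST sets used below: FIRST(F) = { 'num' }

C: nullable alternative(s) C → ε; FOLLOW(C) = { $ }
  C → F: FIRST \ {ε} = { 'num' } — disjoint from FOLLOW(C)
  C → ) ): FIRST \ {ε} = { ')' } — disjoint from FOLLOW(C)
  C → * C: FIRST \ {ε} = { '*' } — disjoint from FOLLOW(C)
  C → ε: FIRST \ {ε} = { } — this is the only nullable alternative, skip
  C → ): FIRST \ {ε} = { ')' } — disjoint from FOLLOW(C)

F has no nullable alternative, so no FIRST/FOLLOW check is needed there.

No FIRST/FOLLOW conflicts found.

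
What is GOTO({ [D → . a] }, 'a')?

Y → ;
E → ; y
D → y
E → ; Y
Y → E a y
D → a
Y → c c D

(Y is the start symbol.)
GOTO(I, 'a') = CLOSURE({ [A → αX.β] : [A → α.Xβ] ∈ I, X = 'a' })

Items with dot before 'a', with the dot advanced:
  [D → . a] → [D → a .]
Closure adds nothing (no advanced item has the dot before a non-terminal).

GOTO = { [D → a .] }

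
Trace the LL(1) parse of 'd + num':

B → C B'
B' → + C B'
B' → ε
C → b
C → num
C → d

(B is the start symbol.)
LL(1) parsing maintains a stack (initially the start symbol over $) and the input. At each step: if the stack top is a terminal, match it against the current input token; if it is a non-terminal N, replace it with the RHS of M[N, lookahead] (the unique production whose predict set contains the lookahead).

Stack is shown with the top on the left.

Stack     Input      Action
---------------------------
B $       d + num $  output B → C B'
C B' $    d + num $  output C → d
d B' $    d + num $  match 'd'
B' $      + num $    output B' → + C B'
+ C B' $  + num $    match '+'
C B' $    num $      output C → num
num B' $  num $      match 'num'
B' $      $          output B' → ε
$         $          accept

The string is accepted.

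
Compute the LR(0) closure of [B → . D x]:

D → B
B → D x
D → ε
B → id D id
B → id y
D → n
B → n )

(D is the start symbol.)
To compute CLOSURE, for each item [A → α.Bβ] where B is a non-terminal, add [B → .γ] for all productions B → γ; repeat for the newly added items until nothing changes.

Start with: [B → . D x]
  [B → . D x] has the dot before D: add [D → . B], [D → .], [D → . n]
  [D → . B] has the dot before B: add [B → . id D id], [B → . id y], [B → . n )]
No further items can be added.

CLOSURE = { [B → . D x], [B → . id D id], [B → . id y], [B → . n )], [D → . B], [D → . n], [D → .] }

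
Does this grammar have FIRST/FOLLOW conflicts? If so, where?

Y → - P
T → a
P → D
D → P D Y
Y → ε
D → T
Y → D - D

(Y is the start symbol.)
A FIRST/FOLLOW conflict occurs when a non-terminal N has a nullable alternative N → β (β ⇒* ε) and another alternative N → α with FIRST(α) ∩ FOLLOW(N) ≠ ∅: on such a lookahead the parser cannot decide between expanding α and letting N vanish via β.

Nullable non-terminals: Y.
FIRST sets used below: FIRST(D) = { 'a' }

Y: nullable alternative(s) Y → ε; FOLLOW(Y) = { $, '-', 'a' }
  Y → - P: FIRST \ {ε} = { '-' } — overlaps FOLLOW(Y) on { '-' }: CONFLICT
  Y → ε: FIRST \ {ε} = { } — this is the only nullable alternative, skip
  Y → D - D: FIRST \ {ε} = { 'a' } — overlaps FOLLOW(Y) on { 'a' }: CONFLICT

D, P, T have no nullable alternative, so no FIRST/FOLLOW check is needed there.

So the grammar has 2 FIRST/FOLLOW conflicts (marked CONFLICT above).

Answer: Yes. Y → '-' P with FOLLOW(Y) on { '-' }; Y → D '-' D with FOLLOW(Y) on { 'a' }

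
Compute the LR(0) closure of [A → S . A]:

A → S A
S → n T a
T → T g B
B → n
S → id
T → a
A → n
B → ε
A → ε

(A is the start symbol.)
{ [A → . S A], [A → . n], [A → .], [A → S . A], [S → . id], [S → . n T a] }

To compute CLOSURE, for each item [A → α.Bβ] where B is a non-terminal, add [B → .γ] for all productions B → γ; repeat for the newly added items until nothing changes.

Start with: [A → S . A]
  [A → S . A] has the dot before A: add [A → . S A], [A → . n], [A → .]
  [A → . S A] has the dot before S: add [S → . n T a], [S → . id]
No further items can be added.

CLOSURE = { [A → . S A], [A → . n], [A → .], [A → S . A], [S → . id], [S → . n T a] }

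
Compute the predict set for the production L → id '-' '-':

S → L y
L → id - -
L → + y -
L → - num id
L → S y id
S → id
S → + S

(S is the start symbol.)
{ 'id' }

PREDICT(L → id '-' '-') = (FIRST(RHS) \ {ε}) ∪ (FOLLOW(L) if ε ∈ FIRST(RHS), i.e. RHS ⇒* ε)
FIRST(id '-' '-') = { 'id' }
ε ∉ FIRST(id '-' '-'), so FOLLOW(L) is not added.
PREDICT(L → id '-' '-') = { 'id' }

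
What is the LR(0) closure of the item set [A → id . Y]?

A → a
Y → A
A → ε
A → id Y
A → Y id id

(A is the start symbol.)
Start with: [A → id . Y]
  [A → id . Y] has the dot before Y: add [Y → . A]
  [Y → . A] has the dot before A: add [A → . a], [A → .], [A → . id Y], [A → . Y id id]
No further items can be added.

CLOSURE = { [A → . Y id id], [A → . a], [A → . id Y], [A → .], [A → id . Y], [Y → . A] }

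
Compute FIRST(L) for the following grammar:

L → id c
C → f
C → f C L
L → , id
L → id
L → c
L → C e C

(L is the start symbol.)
{ ',', 'c', 'f', 'id' }

FIRST sets of the other non-terminals involved (by the same procedure, iterated to a fixed point):
  FIRST(C) = { 'f' }

From L → id c:
  - id is a terminal: add 'id' and stop
From L → , id:
  - ',' is a terminal: add ',' and stop
From L → id:
  - id is a terminal: add 'id' and stop
From L → c:
  - c is a terminal: add 'c' and stop
From L → C e C:
  - C is a non-terminal: add FIRST(C) \ {ε} = { 'f' }
    C is not nullable, so stop

Collecting: FIRST(L) = { ',', 'c', 'f', 'id' }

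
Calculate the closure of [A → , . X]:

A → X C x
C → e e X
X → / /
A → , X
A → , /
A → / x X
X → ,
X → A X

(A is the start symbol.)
{ [A → , . X], [A → . , /], [A → . , X], [A → . / x X], [A → . X C x], [X → . ,], [X → . / /], [X → . A X] }

Start with: [A → , . X]
  [A → , . X] has the dot before X: add [X → . / /], [X → . ,], [X → . A X]
  [X → . A X] has the dot before A: add [A → . X C x], [A → . , X], [A → . , /], [A → . / x X]
No further items can be added.

CLOSURE = { [A → , . X], [A → . , /], [A → . , X], [A → . / x X], [A → . X C x], [X → . ,], [X → . / /], [X → . A X] }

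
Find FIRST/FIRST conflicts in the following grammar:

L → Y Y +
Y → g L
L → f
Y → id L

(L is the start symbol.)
A FIRST/FIRST conflict occurs when two productions N → α and N → β for the same non-terminal have FIRST(α) ∩ FIRST(β) ≠ ∅ (with ε ∈ FIRST of a nullable right-hand side, so two nullable alternatives also conflict).

FIRST sets of the non-terminals at (or reachable through a nullable prefix from) the front of some alternative:
  FIRST(Y) = { 'g', 'id' }

Productions for L:
  L → Y Y +: FIRST = { 'g', 'id' }
  L → f: FIRST = { 'f' }
Productions for Y:
  Y → g L: FIRST = { 'g' }
  Y → id L: FIRST = { 'id' }

All alternatives of each non-terminal have pairwise disjoint FIRST sets.

Answer: No FIRST/FIRST conflicts.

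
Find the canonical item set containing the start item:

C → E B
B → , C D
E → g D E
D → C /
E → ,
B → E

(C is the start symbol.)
{ [C → . E B], [C' → . C], [E → . ,], [E → . g D E] }

First, augment the grammar with C' → C
I₀ = CLOSURE({ [C' → . C] }):
  [C' → . C] has the dot before C: add [C → . E B]
  [C → . E B] has the dot before E: add [E → . g D E], [E → . ,]
No further items can be added.

I₀ = { [C → . E B], [C' → . C], [E → . ,], [E → . g D E] }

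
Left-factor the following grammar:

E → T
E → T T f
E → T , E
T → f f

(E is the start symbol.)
E → T E'
E' → ε
E' → T f
E' → , E
T → f f

Left-factoring transforms A → αβ₁ | αβ₂ into A → αA' and A' → β₁ | β₂
(α is the longest common prefix among the alternatives). Repeat until
no nonterminal has two alternatives with a common prefix.

Round 1: E has alternatives sharing prefix 'T'. Introduce E': E → T E'
  Add: E' → ε
  Add: E' → T f
  Add: E' → , E

No remaining common prefixes — done.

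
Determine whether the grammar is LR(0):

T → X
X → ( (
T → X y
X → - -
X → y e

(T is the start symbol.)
A grammar is LR(0) if no state in the canonical LR(0) collection has:
  - both a shift item (dot before a terminal) and a complete item (shift-reduce conflict), or
  - two or more complete items (reduce-reduce conflict; the accept item [T' → T .] counts as a complete item here).

Augment with T' → T and build the canonical LR(0) collection (I0 = CLOSURE({[T' → . T]}), then GOTO on every symbol after a dot until no new states appear). It has 10 states:
  I0: { [T → . X y], [T → . X], [T' → . T], [X → . ( (], [X → . - -], [X → . y e] }  — shift
  I1: { [X → ( . (] }  — shift
  I2: { [X → - . -] }  — shift
  I3: { [T' → T .] }  — accept
  I4: { [T → X . y], [T → X .] }  — shift, reduce
  I5: { [X → y . e] }  — shift
  I6: { [X → y e .] }  — reduce
  I7: { [T → X y .] }  — reduce
  I8: { [X → - - .] }  — reduce
  I9: { [X → ( ( .] }  — reduce

Conflict in state I4:
  Shift-reduce conflict between [T → X .] and [T → X . y]
So the grammar is NOT LR(0).

Answer: No. Shift-reduce conflict between [T → X .] and [T → X . y]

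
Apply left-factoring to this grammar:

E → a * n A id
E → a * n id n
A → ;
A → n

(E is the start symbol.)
Left-factoring transforms A → αβ₁ | αβ₂ into A → αA' and A' → β₁ | β₂
(α is the longest common prefix among the alternatives). Repeat until
no nonterminal has two alternatives with a common prefix.

Round 1: E has alternatives sharing prefix 'a * n'. Introduce E': E → a * n E'
  Add: E' → A id
  Add: E' → id n

No remaining common prefixes — done.

Resulting grammar:
E → a * n E'
E' → A id
E' → id n
A → ;
A → n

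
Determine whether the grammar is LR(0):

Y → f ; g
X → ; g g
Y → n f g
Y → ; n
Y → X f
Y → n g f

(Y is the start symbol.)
Yes, the grammar is LR(0)

A grammar is LR(0) if no state in the canonical LR(0) collection has:
  - both a shift item (dot before a terminal) and a complete item (shift-reduce conflict), or
  - two or more complete items (reduce-reduce conflict; the accept item [Y' → Y .] counts as a complete item here).

Augment with Y' → Y and build the canonical LR(0) collection (I0 = CLOSURE({[Y' → . Y]}), then GOTO on every symbol after a dot until no new states appear). It has 16 states:
  I0: { [X → . ; g g], [Y → . ; n], [Y → . X f], [Y → . f ; g], [Y → . n f g], [Y → . n g f], [Y' → . Y] }  — shift
  I1: { [X → ; . g g], [Y → ; . n] }  — shift
  I2: { [Y → X . f] }  — shift
  I3: { [Y' → Y .] }  — accept
  I4: { [Y → f . ; g] }  — shift
  I5: { [Y → n . f g], [Y → n . g f] }  — shift
  I6: { [Y → n f . g] }  — shift
  I7: { [Y → n g . f] }  — shift
  I8: { [Y → n g f .] }  — reduce
  I9: { [Y → n f g .] }  — reduce
  I10: { [Y → f ; . g] }  — shift
  I11: { [Y → f ; g .] }  — reduce
  I12: { [Y → X f .] }  — reduce
  I13: { [X → ; g . g] }  — shift
  I14: { [Y → ; n .] }  — reduce
  I15: { [X → ; g g .] }  — reduce

Every state is either a pure shift/goto state or contains exactly one complete item and nothing to shift — no conflicts. The grammar is LR(0).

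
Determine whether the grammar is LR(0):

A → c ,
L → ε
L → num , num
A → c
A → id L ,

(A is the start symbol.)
A grammar is LR(0) if no state in the canonical LR(0) collection has:
  - both a shift item (dot before a terminal) and a complete item (shift-reduce conflict), or
  - two or more complete items (reduce-reduce conflict; the accept item [A' → A .] counts as a complete item here).

Augment with A' → A and build the canonical LR(0) collection (I0 = CLOSURE({[A' → . A]}), then GOTO on every symbol after a dot until no new states appear). It has 10 states:
  I0: { [A → . c ,], [A → . c], [A → . id L ,], [A' → . A] }  — shift
  I1: { [A' → A .] }  — accept
  I2: { [A → c . ,], [A → c .] }  — shift, reduce
  I3: { [A → id . L ,], [L → . num , num], [L → .] }  — shift, reduce
  I4: { [A → id L . ,] }  — shift
  I5: { [L → num . , num] }  — shift
  I6: { [L → num , . num] }  — shift
  I7: { [L → num , num .] }  — reduce
  I8: { [A → id L , .] }  — reduce
  I9: { [A → c , .] }  — reduce

Conflict in state I2:
  Shift-reduce conflict between [A → c .] and [A → c . ,]
So the grammar is NOT LR(0).

Answer: No. Shift-reduce conflict between [A → c .] and [A → c . ,]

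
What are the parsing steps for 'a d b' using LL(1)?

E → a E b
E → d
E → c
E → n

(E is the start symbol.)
Stack is shown with the top on the left.

Stack    Input    Action
------------------------
E $      a d b $  output E → a E b
a E b $  a d b $  match 'a'
E b $    d b $    output E → d
d b $    d b $    match 'd'
b $      b $      match 'b'
$        $        accept

The string is accepted.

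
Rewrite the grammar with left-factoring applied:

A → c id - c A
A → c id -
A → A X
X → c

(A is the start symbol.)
Left-factoring transforms A → αβ₁ | αβ₂ into A → αA' and A' → β₁ | β₂
(α is the longest common prefix among the alternatives). Repeat until
no nonterminal has two alternatives with a common prefix.

Round 1: A has alternatives sharing prefix 'c id -'. Introduce A': A → c id - A'
  Add: A' → c A
  Add: A' → ε

No remaining common prefixes — done.

Resulting grammar:
A → c id - A'
A' → c A
A' → ε
A → A X
X → c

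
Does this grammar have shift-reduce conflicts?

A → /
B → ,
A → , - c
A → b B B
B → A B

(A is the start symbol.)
Yes — I5: [B → , .] vs [A → , . - c]

Augment with A' → A and build the canonical LR(0) collection (I0 = CLOSURE({[A' → . A]}), then GOTO on every symbol after a dot until no new states appear). It has 12 states:
  I0: { [A → . , - c], [A → . /], [A → . b B B], [A' → . A] }  — shift
  I1: { [A → , . - c] }  — shift
  I2: { [A → / .] }  — reduce
  I3: { [A' → A .] }  — accept
  I4: { [A → . , - c], [A → . /], [A → . b B B], [A → b . B B], [B → . ,], [B → . A B] }  — shift
  I5: { [A → , . - c], [B → , .] }  — shift, reduce
  I6: { [A → . , - c], [A → . /], [A → . b B B], [B → . ,], [B → . A B], [B → A . B] }  — shift
  I7: { [A → . , - c], [A → . /], [A → . b B B], [A → b B . B], [B → . ,], [B → . A B] }  — shift
  I8: { [A → b B B .] }  — reduce
  I9: { [B → A B .] }  — reduce
  I10: { [A → , - . c] }  — shift
  I11: { [A → , - c .] }  — reduce

I5 contains reduce item [B → , .] and shift item [A → , . - c] — shift-reduce conflict.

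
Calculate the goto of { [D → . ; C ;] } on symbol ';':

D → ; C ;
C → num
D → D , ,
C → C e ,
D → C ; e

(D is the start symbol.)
{ [C → . C e ,], [C → . num], [D → ; . C ;] }

GOTO(I, ';') = CLOSURE({ [A → αX.β] : [A → α.Xβ] ∈ I, X = ';' })

Items with dot before ';', with the dot advanced:
  [D → . ; C ;] → [D → ; . C ;]
Closure of the advanced items:
  [D → ; . C ;] has the dot before C: add [C → . num], [C → . C e ,]

GOTO = { [C → . C e ,], [C → . num], [D → ; . C ;] }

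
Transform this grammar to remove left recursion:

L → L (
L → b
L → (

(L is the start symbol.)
L → b L'
L → ( L'
L' → ( L'
L' → ε

L is directly left-recursive. The standard transformation for
  A → A α₁ | ... | A α_m | β₁ | ... | β_n
is
  A  → β₁ A' | ... | β_n A'
  A' → α₁ A' | ... | α_m A' | ε

L → b becomes L → b L'
L → ( becomes L → ( L'
L → L ( becomes L' → ( L'
Add L' → ε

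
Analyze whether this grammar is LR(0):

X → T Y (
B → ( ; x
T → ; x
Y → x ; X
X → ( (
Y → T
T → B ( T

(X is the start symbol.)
Yes, the grammar is LR(0)

Augment with X' → X and build the canonical LR(0) collection (I0 = CLOSURE({[X' → . X]}), then GOTO on every symbol after a dot until no new states appear). It has 19 states:
  I0: { [B → . ( ; x], [T → . ; x], [T → . B ( T], [X → . ( (], [X → . T Y (], [X' → . X] }  — shift
  I1: { [B → ( . ; x], [X → ( . (] }  — shift
  I2: { [T → ; . x] }  — shift
  I3: { [T → B . ( T] }  — shift
  I4: { [B → . ( ; x], [T → . ; x], [T → . B ( T], [X → T . Y (], [Y → . T], [Y → . x ; X] }  — shift
  I5: { [X' → X .] }  — accept
  I6: { [B → ( . ; x] }  — shift
  I7: { [Y → T .] }  — reduce
  I8: { [X → T Y . (] }  — shift
  I9: { [Y → x . ; X] }  — shift
  I10: { [B → . ( ; x], [T → . ; x], [T → . B ( T], [X → . ( (], [X → . T Y (], [Y → x ; . X] }  — shift
  I11: { [Y → x ; X .] }  — reduce
  I12: { [X → T Y ( .] }  — reduce
  I13: { [B → ( ; . x] }  — shift
  I14: { [B → ( ; x .] }  — reduce
  I15: { [B → . ( ; x], [T → . ; x], [T → . B ( T], [T → B ( . T] }  — shift
  I16: { [T → B ( T .] }  — reduce
  I17: { [T → ; x .] }  — reduce
  I18: { [X → ( ( .] }  — reduce

Every state is either a pure shift/goto state or contains exactly one complete item and nothing to shift — no conflicts. The grammar is LR(0).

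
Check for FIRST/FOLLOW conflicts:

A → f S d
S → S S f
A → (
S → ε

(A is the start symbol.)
Nullable non-terminals: S.
FIRST sets used below: FIRST(S) = { 'f', ε }

S: nullable alternative(s) S → ε; FOLLOW(S) = { 'd', 'f' }
  S → S S f: FIRST \ {ε} = { 'f' } — overlaps FOLLOW(S) on { 'f' }: CONFLICT
  S → ε: FIRST \ {ε} = { } — this is the only nullable alternative, skip

A has no nullable alternative, so no FIRST/FOLLOW check is needed there.

So the grammar has 1 FIRST/FOLLOW conflict (marked CONFLICT above).

Answer: Yes. S → S S f with FOLLOW(S) on { 'f' }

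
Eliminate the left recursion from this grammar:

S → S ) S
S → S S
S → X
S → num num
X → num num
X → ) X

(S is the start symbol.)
S → X S'
S → num num S'
S' → ) S S'
S' → S S'
S' → ε
X → num num
X → ) X

S is directly left-recursive. The standard transformation for
  A → A α₁ | ... | A α_m | β₁ | ... | β_n
is
  A  → β₁ A' | ... | β_n A'
  A' → α₁ A' | ... | α_m A' | ε

S → X becomes S → X S'
S → num num becomes S → num num S'
S → S ) S becomes S' → ) S S'
S → S S becomes S' → S S'
Add S' → ε

Productions for other non-terminals are unchanged:
  X → num num
  X → ) X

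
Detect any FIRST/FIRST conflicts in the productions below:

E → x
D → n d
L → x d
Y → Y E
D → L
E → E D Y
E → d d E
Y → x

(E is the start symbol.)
A FIRST/FIRST conflict occurs when two productions N → α and N → β for the same non-terminal have FIRST(α) ∩ FIRST(β) ≠ ∅ (with ε ∈ FIRST of a nullable right-hand side, so two nullable alternatives also conflict).

FIRST sets of the non-terminals at (or reachable through a nullable prefix from) the front of some alternative:
  FIRST(E) = { 'd', 'x' }
  FIRST(L) = { 'x' }
  FIRST(Y) = { 'x' }

Productions for E:
  E → x: FIRST = { 'x' }
  E → E D Y: FIRST = { 'd', 'x' }
  E → d d E: FIRST = { 'd' }
Productions for D:
  D → n d: FIRST = { 'n' }
  D → L: FIRST = { 'x' }
Productions for Y:
  Y → Y E: FIRST = { 'x' }
  Y → x: FIRST = { 'x' }
L has only one production, so no FIRST/FIRST conflict is possible there.

Conflict for E: E → x and E → E D Y
  Overlap: { 'x' }
Conflict for E: E → E D Y and E → d d E
  Overlap: { 'd' }
Conflict for Y: Y → Y E and Y → x
  Overlap: { 'x' }

Answer: Yes. E → x / E → E D Y on { 'x' }; E → E D Y / E → d d E on { 'd' }; Y → Y E / Y → x on { 'x' }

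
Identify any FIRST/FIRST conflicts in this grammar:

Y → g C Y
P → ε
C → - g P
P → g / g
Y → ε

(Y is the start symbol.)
A FIRST/FIRST conflict occurs when two productions N → α and N → β for the same non-terminal have FIRST(α) ∩ FIRST(β) ≠ ∅ (with ε ∈ FIRST of a nullable right-hand side, so two nullable alternatives also conflict).

Productions for Y:
  Y → g C Y: FIRST = { 'g' }
  Y → ε: FIRST = { ε }
Productions for P:
  P → ε: FIRST = { ε }
  P → g / g: FIRST = { 'g' }
C has only one production, so no FIRST/FIRST conflict is possible there.

All alternatives of each non-terminal have pairwise disjoint FIRST sets.

Answer: No FIRST/FIRST conflicts.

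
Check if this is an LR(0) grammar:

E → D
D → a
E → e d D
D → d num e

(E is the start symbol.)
Yes, the grammar is LR(0)

Augment with E' → E and build the canonical LR(0) collection (I0 = CLOSURE({[E' → . E]}), then GOTO on every symbol after a dot until no new states appear). It has 10 states:
  I0: { [D → . a], [D → . d num e], [E → . D], [E → . e d D], [E' → . E] }  — shift
  I1: { [E → D .] }  — reduce
  I2: { [E' → E .] }  — accept
  I3: { [D → a .] }  — reduce
  I4: { [D → d . num e] }  — shift
  I5: { [E → e . d D] }  — shift
  I6: { [D → . a], [D → . d num e], [E → e d . D] }  — shift
  I7: { [E → e d D .] }  — reduce
  I8: { [D → d num . e] }  — shift
  I9: { [D → d num e .] }  — reduce

Every state is either a pure shift/goto state or contains exactly one complete item and nothing to shift — no conflicts. The grammar is LR(0).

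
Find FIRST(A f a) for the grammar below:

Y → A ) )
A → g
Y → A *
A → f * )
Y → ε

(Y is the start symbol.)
FIRST sets of the non-terminals involved (from the grammar, by fixed-point iteration):
  FIRST(A) = { 'f', 'g' }

To compute FIRST(A f a), process the symbols left to right:
Symbol A is a non-terminal. Add FIRST(A) \ {ε} = { 'f', 'g' }
A is not nullable (ε ∉ FIRST(A)), so stop here.
FIRST(A f a) = { 'f', 'g' }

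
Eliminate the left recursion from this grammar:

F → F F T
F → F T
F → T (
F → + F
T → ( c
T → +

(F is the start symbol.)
F is directly left-recursive. The standard transformation for
  A → A α₁ | ... | A α_m | β₁ | ... | β_n
is
  A  → β₁ A' | ... | β_n A'
  A' → α₁ A' | ... | α_m A' | ε

F → T ( becomes F → T ( F'
F → + F becomes F → + F F'
F → F F T becomes F' → F T F'
F → F T becomes F' → T F'
Add F' → ε

Productions for other non-terminals are unchanged:
  T → ( c
  T → +

Resulting grammar:
F → T ( F'
F → + F F'
F' → F T F'
F' → T F'
F' → ε
T → ( c
T → +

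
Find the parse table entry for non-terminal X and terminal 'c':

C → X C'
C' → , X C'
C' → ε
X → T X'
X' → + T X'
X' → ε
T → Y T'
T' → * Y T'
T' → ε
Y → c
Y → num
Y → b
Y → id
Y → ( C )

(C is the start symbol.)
X → T X'

To find M[X, 'c'], we find productions for X where 'c' is in the predict set (PREDICT(N → α) = (FIRST(α) \ {ε}) ∪ (FOLLOW(N) if α ⇒* ε)).

Relevant sets:
  FIRST(T) = { '(', 'b', 'c', 'id', 'num' }

X → T X': PREDICT = { '(', 'b', 'c', 'id', 'num' }
  'c' is in predict set, so this production goes in M[X, 'c']

M[X, 'c'] = X → T X'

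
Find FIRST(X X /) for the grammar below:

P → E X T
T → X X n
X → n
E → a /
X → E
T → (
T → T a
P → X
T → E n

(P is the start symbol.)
FIRST sets of the non-terminals involved (from the grammar, by fixed-point iteration):
  FIRST(X) = { 'a', 'n' }

To compute FIRST(X X /), process the symbols left to right:
Symbol X is a non-terminal. Add FIRST(X) \ {ε} = { 'a', 'n' }
X is not nullable (ε ∉ FIRST(X)), so stop here.
FIRST(X X /) = { 'a', 'n' }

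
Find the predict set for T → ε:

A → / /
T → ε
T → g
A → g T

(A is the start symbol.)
{ $ }

PREDICT(T → ε) = (FIRST(RHS) \ {ε}) ∪ (FOLLOW(T) if ε ∈ FIRST(RHS), i.e. RHS ⇒* ε)
The right-hand side is ε (FIRST(ε) = { ε }), so the predict set is FOLLOW(T) = { $ }
PREDICT(T → ε) = { $ }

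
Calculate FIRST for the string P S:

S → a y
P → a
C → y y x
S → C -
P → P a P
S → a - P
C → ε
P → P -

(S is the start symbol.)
FIRST sets of the non-terminals involved (from the grammar, by fixed-point iteration):
  FIRST(P) = { 'a' }

To compute FIRST(P S), process the symbols left to right:
Symbol P is a non-terminal. Add FIRST(P) \ {ε} = { 'a' }
P is not nullable (ε ∉ FIRST(P)), so stop here.
FIRST(P S) = { 'a' }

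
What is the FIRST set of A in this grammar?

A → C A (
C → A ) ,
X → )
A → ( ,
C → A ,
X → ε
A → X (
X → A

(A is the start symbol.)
To compute FIRST(A), examine every production with A on the left-hand side, reading each right-hand side left to right until a non-nullable symbol is reached.

FIRST sets of the other non-terminals involved (by the same procedure, iterated to a fixed point):
  FIRST(C) = { '(', ')' }
  FIRST(X) = { '(', ')', ε }

From A → C A (:
  - C is a non-terminal: add FIRST(C) \ {ε} = { '(', ')' }
    C is not nullable, so stop
From A → ( ,:
  - '(' is a terminal: add '(' and stop
From A → X (:
  - X is a non-terminal: add FIRST(X) \ {ε} = { '(', ')' }
    X is nullable, so continue to the next symbol
  - '(' is a terminal: add '(' and stop

Collecting: FIRST(A) = { '(', ')' }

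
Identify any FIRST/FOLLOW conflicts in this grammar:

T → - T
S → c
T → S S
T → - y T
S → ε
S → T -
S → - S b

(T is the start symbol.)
A FIRST/FOLLOW conflict occurs when a non-terminal N has a nullable alternative N → β (β ⇒* ε) and another alternative N → α with FIRST(α) ∩ FOLLOW(N) ≠ ∅: on such a lookahead the parser cannot decide between expanding α and letting N vanish via β.

Nullable non-terminals: S, T.
FIRST sets used below: FIRST(T) = { '-', 'c', ε }, FIRST(S) = { '-', 'c', ε }

S: nullable alternative(s) S → ε; FOLLOW(S) = { $, '-', 'b', 'c' }
  S → c: FIRST \ {ε} = { 'c' } — overlaps FOLLOW(S) on { 'c' }: CONFLICT
  S → ε: FIRST \ {ε} = { } — this is the only nullable alternative, skip
  S → T -: FIRST \ {ε} = { '-', 'c' } — overlaps FOLLOW(S) on { '-', 'c' }: CONFLICT
  S → - S b: FIRST \ {ε} = { '-' } — overlaps FOLLOW(S) on { '-' }: CONFLICT

T: nullable alternative(s) T → S S; FOLLOW(T) = { $, '-' }
  T → - T: FIRST \ {ε} = { '-' } — overlaps FOLLOW(T) on { '-' }: CONFLICT
  T → S S: FIRST \ {ε} = { '-', 'c' } — this is the only nullable alternative, skip
  T → - y T: FIRST \ {ε} = { '-' } — overlaps FOLLOW(T) on { '-' }: CONFLICT

So the grammar has 5 FIRST/FOLLOW conflicts (marked CONFLICT above).

Answer: Yes. T → '-' T with FOLLOW(T) on { '-' }; T → '-' y T with FOLLOW(T) on { '-' }; S → c with FOLLOW(S) on { 'c' }; S → T '-' with FOLLOW(S) on { '-', 'c' }; S → '-' S b with FOLLOW(S) on { '-' }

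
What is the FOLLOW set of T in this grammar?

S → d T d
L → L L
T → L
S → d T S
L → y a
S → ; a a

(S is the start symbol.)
{ ';', 'd' }

In S → d T d: T is followed by d, add FIRST(d) \ {ε} = { 'd' }
In S → d T S: T is followed by S, add FIRST(S) \ {ε} = { ';', 'd' }

Taking the union: FOLLOW(T) = { ';', 'd' }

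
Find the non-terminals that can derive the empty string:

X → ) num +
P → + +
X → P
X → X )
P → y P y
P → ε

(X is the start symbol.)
{ 'P', 'X' }

A non-terminal is nullable if it can derive ε (the empty string): either it has an ε-production, or it has a production whose right-hand side consists entirely of nullable non-terminals.

ε-productions: P → ε
So P is immediately nullable.
X → P: every symbol on the right is nullable, so X is nullable too.
Every non-terminal is now nullable.
Nullable = { 'P', 'X' }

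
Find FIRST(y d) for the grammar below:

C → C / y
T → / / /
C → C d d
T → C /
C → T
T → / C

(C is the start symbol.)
To compute FIRST(y d), process the symbols left to right:
Symbol y is a terminal. Add 'y' and stop.
FIRST(y d) = { 'y' }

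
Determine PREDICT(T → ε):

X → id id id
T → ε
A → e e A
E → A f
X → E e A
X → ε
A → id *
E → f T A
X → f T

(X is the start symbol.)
{ $, 'e', 'id' }

PREDICT(T → ε) = (FIRST(RHS) \ {ε}) ∪ (FOLLOW(T) if ε ∈ FIRST(RHS), i.e. RHS ⇒* ε)
The right-hand side is ε (FIRST(ε) = { ε }), so the predict set is FOLLOW(T) = { $, 'e', 'id' }
PREDICT(T → ε) = { $, 'e', 'id' }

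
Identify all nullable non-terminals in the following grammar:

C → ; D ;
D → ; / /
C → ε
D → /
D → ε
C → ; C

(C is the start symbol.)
{ 'C', 'D' }

A non-terminal is nullable if it can derive ε (the empty string): either it has an ε-production, or it has a production whose right-hand side consists entirely of nullable non-terminals.

ε-productions: C → ε, D → ε
So C, D are immediately nullable.
Every non-terminal is now nullable.
Nullable = { 'C', 'D' }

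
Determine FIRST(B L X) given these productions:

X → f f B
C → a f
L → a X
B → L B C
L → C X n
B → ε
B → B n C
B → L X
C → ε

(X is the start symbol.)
{ 'a', 'f', 'n' }

FIRST sets of the non-terminals involved (from the grammar, by fixed-point iteration):
  FIRST(B) = { 'a', 'f', 'n', ε }
  FIRST(L) = { 'a', 'f' }

To compute FIRST(B L X), process the symbols left to right:
Symbol B is a non-terminal. Add FIRST(B) \ {ε} = { 'a', 'f', 'n' }
B is nullable (ε ∈ FIRST(B)), continue to the next symbol.
Symbol L is a non-terminal. Add FIRST(L) \ {ε} = { 'a', 'f' }
L is not nullable (ε ∉ FIRST(L)), so stop here.
FIRST(B L X) = { 'a', 'f', 'n' }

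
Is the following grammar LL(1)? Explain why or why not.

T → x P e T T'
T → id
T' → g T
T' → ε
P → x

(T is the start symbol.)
No. Predict set conflict for T': { 'g' }

Relevant sets:
  FOLLOW(T') = { $, 'g' }

For T:
  PREDICT(T → x P e T T') = { 'x' }
  PREDICT(T → id) = { 'id' }
For T':
  PREDICT(T' → g T) = { 'g' }
  PREDICT(T' → ε) = { $, 'g' }
P has a single production, so nothing to check there.

Conflict found: Predict set conflict for T': { 'g' }
The grammar is NOT LL(1).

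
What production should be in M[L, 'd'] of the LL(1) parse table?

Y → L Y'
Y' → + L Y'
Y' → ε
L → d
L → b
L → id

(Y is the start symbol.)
L → d

To find M[L, 'd'], we find productions for L where 'd' is in the predict set (PREDICT(N → α) = (FIRST(α) \ {ε}) ∪ (FOLLOW(N) if α ⇒* ε)).

L → d: PREDICT = { 'd' }
  'd' is in predict set, so this production goes in M[L, 'd']
L → b: PREDICT = { 'b' }
L → id: PREDICT = { 'id' }

M[L, 'd'] = L → d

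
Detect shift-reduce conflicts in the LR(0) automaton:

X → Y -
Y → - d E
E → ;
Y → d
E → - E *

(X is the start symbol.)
A shift-reduce conflict occurs when an LR(0) state has both:
  - a complete (reduce) item [A → α .] (dot at the end), and
  - a shift item [B → β . c γ] (dot before a terminal).

Augment with X' → X and build the canonical LR(0) collection (I0 = CLOSURE({[X' → . X]}), then GOTO on every symbol after a dot until no new states appear). It has 12 states:
  I0: { [X → . Y -], [X' → . X], [Y → . - d E], [Y → . d] }  — shift
  I1: { [Y → - . d E] }  — shift
  I2: { [X' → X .] }  — accept
  I3: { [X → Y . -] }  — shift
  I4: { [Y → d .] }  — reduce
  I5: { [X → Y - .] }  — reduce
  I6: { [E → . - E *], [E → . ;], [Y → - d . E] }  — shift
  I7: { [E → - . E *], [E → . - E *], [E → . ;] }  — shift
  I8: { [E → ; .] }  — reduce
  I9: { [Y → - d E .] }  — reduce
  I10: { [E → - E . *] }  — shift
  I11: { [E → - E * .] }  — reduce

No state contains both a complete item and a shift item.

Answer: No shift-reduce conflicts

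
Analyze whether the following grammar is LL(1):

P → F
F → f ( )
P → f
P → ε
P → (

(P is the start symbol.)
No. Predict set conflict for P: { 'f' }

Relevant sets:
  FIRST(F) = { 'f' }
  FOLLOW(P) = { $ }

For P:
  PREDICT(P → F) = { 'f' }
  PREDICT(P → f) = { 'f' }
  PREDICT(P → ε) = { $ }
  PREDICT(P → '(') = { '(' }
F has a single production, so nothing to check there.

Conflict found: Predict set conflict for P: { 'f' }
The grammar is NOT LL(1).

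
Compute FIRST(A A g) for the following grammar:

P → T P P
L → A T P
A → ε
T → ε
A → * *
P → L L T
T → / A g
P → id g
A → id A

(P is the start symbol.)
{ '*', 'g', 'id' }

FIRST sets of the non-terminals involved (from the grammar, by fixed-point iteration):
  FIRST(A) = { '*', 'id', ε }

To compute FIRST(A A g), process the symbols left to right:
Symbol A is a non-terminal. Add FIRST(A) \ {ε} = { '*', 'id' }
A is nullable (ε ∈ FIRST(A)), continue to the next symbol.
Symbol A is a non-terminal. Add FIRST(A) \ {ε} = { '*', 'id' }
A is nullable (ε ∈ FIRST(A)), continue to the next symbol.
Symbol g is a terminal. Add 'g' and stop.
FIRST(A A g) = { '*', 'g', 'id' }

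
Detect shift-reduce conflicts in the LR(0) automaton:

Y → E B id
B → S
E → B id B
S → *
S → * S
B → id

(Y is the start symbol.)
Yes — I1: [S → * .] vs [S → . *]

A shift-reduce conflict occurs when an LR(0) state has both:
  - a complete (reduce) item [A → α .] (dot at the end), and
  - a shift item [B → β . c γ] (dot before a terminal).

Augment with Y' → Y and build the canonical LR(0) collection (I0 = CLOSURE({[Y' → . Y]}), then GOTO on every symbol after a dot until no new states appear). It has 12 states:
  I0: { [B → . S], [B → . id], [E → . B id B], [S → . * S], [S → . *], [Y → . E B id], [Y' → . Y] }  — shift
  I1: { [S → * . S], [S → * .], [S → . * S], [S → . *] }  — shift, reduce
  I2: { [E → B . id B] }  — shift
  I3: { [B → . S], [B → . id], [S → . * S], [S → . *], [Y → E . B id] }  — shift
  I4: { [B → S .] }  — reduce
  I5: { [Y' → Y .] }  — accept
  I6: { [B → id .] }  — reduce
  I7: { [Y → E B . id] }  — shift
  I8: { [Y → E B id .] }  — reduce
  I9: { [B → . S], [B → . id], [E → B id . B], [S → . * S], [S → . *] }  — shift
  I10: { [E → B id B .] }  — reduce
  I11: { [S → * S .] }  — reduce

I1 contains reduce item [S → * .] and shift items [S → . *], [S → . * S] — shift-reduce conflict.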